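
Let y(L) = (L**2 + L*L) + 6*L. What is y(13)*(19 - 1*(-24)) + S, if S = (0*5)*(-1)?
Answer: 17888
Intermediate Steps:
S = 0 (S = 0*(-1) = 0)
y(L) = 2*L**2 + 6*L (y(L) = (L**2 + L**2) + 6*L = 2*L**2 + 6*L)
y(13)*(19 - 1*(-24)) + S = (2*13*(3 + 13))*(19 - 1*(-24)) + 0 = (2*13*16)*(19 + 24) + 0 = 416*43 + 0 = 17888 + 0 = 17888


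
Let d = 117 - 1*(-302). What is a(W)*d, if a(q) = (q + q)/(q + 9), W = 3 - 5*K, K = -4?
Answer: 9637/16 ≈ 602.31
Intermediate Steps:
d = 419 (d = 117 + 302 = 419)
W = 23 (W = 3 - 5*(-4) = 3 + 20 = 23)
a(q) = 2*q/(9 + q) (a(q) = (2*q)/(9 + q) = 2*q/(9 + q))
a(W)*d = (2*23/(9 + 23))*419 = (2*23/32)*419 = (2*23*(1/32))*419 = (23/16)*419 = 9637/16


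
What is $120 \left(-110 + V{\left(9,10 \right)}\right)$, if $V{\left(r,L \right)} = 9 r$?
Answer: $-3480$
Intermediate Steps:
$120 \left(-110 + V{\left(9,10 \right)}\right) = 120 \left(-110 + 9 \cdot 9\right) = 120 \left(-110 + 81\right) = 120 \left(-29\right) = -3480$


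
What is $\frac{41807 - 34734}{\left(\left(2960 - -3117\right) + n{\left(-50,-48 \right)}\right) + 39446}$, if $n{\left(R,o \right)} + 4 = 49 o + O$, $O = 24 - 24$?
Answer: $\frac{7073}{43167} \approx 0.16385$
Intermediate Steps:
$O = 0$ ($O = 24 - 24 = 0$)
$n{\left(R,o \right)} = -4 + 49 o$ ($n{\left(R,o \right)} = -4 + \left(49 o + 0\right) = -4 + 49 o$)
$\frac{41807 - 34734}{\left(\left(2960 - -3117\right) + n{\left(-50,-48 \right)}\right) + 39446} = \frac{41807 - 34734}{\left(\left(2960 - -3117\right) + \left(-4 + 49 \left(-48\right)\right)\right) + 39446} = \frac{7073}{\left(\left(2960 + 3117\right) - 2356\right) + 39446} = \frac{7073}{\left(6077 - 2356\right) + 39446} = \frac{7073}{3721 + 39446} = \frac{7073}{43167}$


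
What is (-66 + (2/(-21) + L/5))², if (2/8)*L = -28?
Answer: 86341264/11025 ≈ 7831.4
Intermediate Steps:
L = -112 (L = 4*(-28) = -112)
(-66 + (2/(-21) + L/5))² = (-66 + (2/(-21) - 112/5))² = (-66 + (2*(-1/21) - 112*⅕))² = (-66 + (-2/21 - 112/5))² = (-66 - 2362/105)² = (-9292/105)² = 86341264/11025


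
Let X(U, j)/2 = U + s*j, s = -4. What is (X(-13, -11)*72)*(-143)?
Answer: -638352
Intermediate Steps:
X(U, j) = -8*j + 2*U (X(U, j) = 2*(U - 4*j) = -8*j + 2*U)
(X(-13, -11)*72)*(-143) = ((-8*(-11) + 2*(-13))*72)*(-143) = ((88 - 26)*72)*(-143) = (62*72)*(-143) = 4464*(-143) = -638352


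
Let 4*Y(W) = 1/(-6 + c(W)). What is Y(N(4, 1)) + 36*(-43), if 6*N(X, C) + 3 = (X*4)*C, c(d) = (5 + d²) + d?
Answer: -326619/211 ≈ -1548.0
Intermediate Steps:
c(d) = 5 + d + d²
N(X, C) = -½ + 2*C*X/3 (N(X, C) = -½ + ((X*4)*C)/6 = -½ + ((4*X)*C)/6 = -½ + (4*C*X)/6 = -½ + 2*C*X/3)
Y(W) = 1/(4*(-1 + W + W²)) (Y(W) = 1/(4*(-6 + (5 + W + W²))) = 1/(4*(-1 + W + W²)))
Y(N(4, 1)) + 36*(-43) = 1/(4*(-1 + (-½ + (⅔)*1*4) + (-½ + (⅔)*1*4)²)) + 36*(-43) = 1/(4*(-1 + (-½ + 8/3) + (-½ + 8/3)²)) - 1548 = 1/(4*(-1 + 13/6 + (13/6)²)) - 1548 = 1/(4*(-1 + 13/6 + 169/36)) - 1548 = 1/(4*(211/36)) - 1548 = (¼)*(36/211) - 1548 = 9/211 - 1548 = -326619/211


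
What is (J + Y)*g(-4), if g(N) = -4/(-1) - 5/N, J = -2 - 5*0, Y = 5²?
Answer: 483/4 ≈ 120.75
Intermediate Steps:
Y = 25
J = -2 (J = -2 + 0 = -2)
g(N) = 4 - 5/N (g(N) = -4*(-1) - 5/N = 4 - 5/N)
(J + Y)*g(-4) = (-2 + 25)*(4 - 5/(-4)) = 23*(4 - 5*(-¼)) = 23*(4 + 5/4) = 23*(21/4) = 483/4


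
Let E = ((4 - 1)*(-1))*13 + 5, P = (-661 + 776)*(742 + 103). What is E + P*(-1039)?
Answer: -100964859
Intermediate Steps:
P = 97175 (P = 115*845 = 97175)
E = -34 (E = (3*(-1))*13 + 5 = -3*13 + 5 = -39 + 5 = -34)
E + P*(-1039) = -34 + 97175*(-1039) = -34 - 100964825 = -100964859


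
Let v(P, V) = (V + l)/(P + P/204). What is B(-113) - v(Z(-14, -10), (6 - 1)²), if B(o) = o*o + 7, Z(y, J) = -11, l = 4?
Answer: 28815796/2255 ≈ 12779.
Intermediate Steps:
v(P, V) = 204*(4 + V)/(205*P) (v(P, V) = (V + 4)/(P + P/204) = (4 + V)/(P + P*(1/204)) = (4 + V)/(P + P/204) = (4 + V)/((205*P/204)) = (4 + V)*(204/(205*P)) = 204*(4 + V)/(205*P))
B(o) = 7 + o² (B(o) = o² + 7 = 7 + o²)
B(-113) - v(Z(-14, -10), (6 - 1)²) = (7 + (-113)²) - 204*(4 + (6 - 1)²)/(205*(-11)) = (7 + 12769) - 204*(-1)*(4 + 5²)/(205*11) = 12776 - 204*(-1)*(4 + 25)/(205*11) = 12776 - 204*(-1)*29/(205*11) = 12776 - 1*(-5916/2255) = 12776 + 5916/2255 = 28815796/2255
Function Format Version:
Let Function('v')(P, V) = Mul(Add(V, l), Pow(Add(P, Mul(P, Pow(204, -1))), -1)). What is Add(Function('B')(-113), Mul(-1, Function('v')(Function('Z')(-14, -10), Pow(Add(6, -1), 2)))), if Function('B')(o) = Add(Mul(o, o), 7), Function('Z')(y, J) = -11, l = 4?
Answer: Rational(28815796, 2255) ≈ 12779.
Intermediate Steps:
Function('v')(P, V) = Mul(Rational(204, 205), Pow(P, -1), Add(4, V)) (Function('v')(P, V) = Mul(Add(V, 4), Pow(Add(P, Mul(P, Pow(204, -1))), -1)) = Mul(Add(4, V), Pow(Add(P, Mul(P, Rational(1, 204))), -1)) = Mul(Add(4, V), Pow(Add(P, Mul(Rational(1, 204), P)), -1)) = Mul(Add(4, V), Pow(Mul(Rational(205, 204), P), -1)) = Mul(Add(4, V), Mul(Rational(204, 205), Pow(P, -1))) = Mul(Rational(204, 205), Pow(P, -1), Add(4, V)))
Function('B')(o) = Add(7, Pow(o, 2)) (Function('B')(o) = Add(Pow(o, 2), 7) = Add(7, Pow(o, 2)))
Add(Function('B')(-113), Mul(-1, Function('v')(Function('Z')(-14, -10), Pow(Add(6, -1), 2)))) = Add(Add(7, Pow(-113, 2)), Mul(-1, Mul(Rational(204, 205), Pow(-11, -1), Add(4, Pow(Add(6, -1), 2))))) = Add(Add(7, 12769), Mul(-1, Mul(Rational(204, 205), Rational(-1, 11), Add(4, Pow(5, 2))))) = Add(12776, Mul(-1, Mul(Rational(204, 205), Rational(-1, 11), Add(4, 25)))) = Add(12776, Mul(-1, Mul(Rational(204, 205), Rational(-1, 11), 29))) = Add(12776, Mul(-1, Rational(-5916, 2255))) = Add(12776, Rational(5916, 2255)) = Rational(28815796, 2255)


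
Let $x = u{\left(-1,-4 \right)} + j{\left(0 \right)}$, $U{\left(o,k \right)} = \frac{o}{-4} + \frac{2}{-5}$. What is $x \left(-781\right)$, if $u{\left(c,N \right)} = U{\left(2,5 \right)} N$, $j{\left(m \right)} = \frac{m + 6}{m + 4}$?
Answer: $- \frac{39831}{10} \approx -3983.1$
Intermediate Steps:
$U{\left(o,k \right)} = - \frac{2}{5} - \frac{o}{4}$ ($U{\left(o,k \right)} = o \left(- \frac{1}{4}\right) + 2 \left(- \frac{1}{5}\right) = - \frac{o}{4} - \frac{2}{5} = - \frac{2}{5} - \frac{o}{4}$)
$j{\left(m \right)} = \frac{6 + m}{4 + m}$
$u{\left(c,N \right)} = - \frac{9 N}{10}$ ($u{\left(c,N \right)} = \left(- \frac{2}{5} - \frac{1}{2}\right) N = - \frac{9 N}{10}$)
$x = \frac{51}{10}$ ($x = \left(- \frac{9}{10}\right) \left(-4\right) + \frac{6 + 0}{4 + 0} = \frac{18}{5} + \frac{1}{4} \cdot 6 = \frac{18}{5} + \frac{3}{2} = \frac{51}{10} \approx 5.1$)
$x \left(-781\right) = \frac{51}{10} \left(-781\right) = - \frac{39831}{10}$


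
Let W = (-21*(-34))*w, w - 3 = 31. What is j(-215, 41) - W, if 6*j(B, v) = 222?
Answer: -24239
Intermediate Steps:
w = 34 (w = 3 + 31 = 34)
j(B, v) = 37 (j(B, v) = (⅙)*222 = 37)
W = 24276 (W = -21*(-34)*34 = 714*34 = 24276)
j(-215, 41) - W = 37 - 1*24276 = 37 - 24276 = -24239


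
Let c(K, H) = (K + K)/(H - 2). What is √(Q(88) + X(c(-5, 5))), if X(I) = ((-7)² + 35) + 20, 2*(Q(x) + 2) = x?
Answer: √146 ≈ 12.083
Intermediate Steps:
Q(x) = -2 + x/2
c(K, H) = 2*K/(-2 + H) (c(K, H) = (2*K)/(-2 + H) = 2*K/(-2 + H))
X(I) = 104 (X(I) = (49 + 35) + 20 = 84 + 20 = 104)
√(Q(88) + X(c(-5, 5))) = √((-2 + (½)*88) + 104) = √((-2 + 44) + 104) = √(42 + 104) = √146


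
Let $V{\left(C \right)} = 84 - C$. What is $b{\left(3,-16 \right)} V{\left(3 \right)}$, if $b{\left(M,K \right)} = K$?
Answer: $-1296$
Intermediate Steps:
$b{\left(3,-16 \right)} V{\left(3 \right)} = - 16 \left(84 - 3\right) = \left(-16\right) 81 = -1296$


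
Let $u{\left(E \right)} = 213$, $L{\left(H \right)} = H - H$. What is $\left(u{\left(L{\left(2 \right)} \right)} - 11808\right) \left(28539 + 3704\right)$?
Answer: $-373857585$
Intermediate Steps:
$L{\left(H \right)} = 0$
$\left(u{\left(L{\left(2 \right)} \right)} - 11808\right) \left(28539 + 3704\right) = \left(213 - 11808\right) \left(28539 + 3704\right) = \left(-11595\right) 32243 = -373857585$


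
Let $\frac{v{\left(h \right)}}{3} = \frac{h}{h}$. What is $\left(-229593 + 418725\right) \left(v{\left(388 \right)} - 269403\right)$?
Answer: $-50952160800$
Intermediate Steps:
$v{\left(h \right)} = 3$ ($v{\left(h \right)} = 3 \frac{h}{h} = 3 \cdot 1 = 3$)
$\left(-229593 + 418725\right) \left(v{\left(388 \right)} - 269403\right) = \left(-229593 + 418725\right) \left(3 - 269403\right) = 189132 \left(-269400\right) = -50952160800$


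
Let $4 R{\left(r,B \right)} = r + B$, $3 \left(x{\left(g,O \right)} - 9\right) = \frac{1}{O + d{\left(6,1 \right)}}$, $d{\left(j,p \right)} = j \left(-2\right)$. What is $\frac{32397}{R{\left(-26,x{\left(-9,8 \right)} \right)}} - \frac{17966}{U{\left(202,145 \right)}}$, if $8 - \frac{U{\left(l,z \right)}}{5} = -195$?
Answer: $- \frac{316412974}{41615} \approx -7603.3$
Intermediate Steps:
$d{\left(j,p \right)} = - 2 j$
$U{\left(l,z \right)} = 1015$ ($U{\left(l,z \right)} = 40 - -975 = 40 + 975 = 1015$)
$x{\left(g,O \right)} = 9 + \frac{1}{3 \left(-12 + O\right)}$ ($x{\left(g,O \right)} = 9 + \frac{1}{3 \left(O - 12\right)} = 9 + \frac{1}{3 \left(-12 + O\right)}$)
$R{\left(r,B \right)} = \frac{B}{4} + \frac{r}{4}$ ($R{\left(r,B \right)} = \frac{r + B}{4} = \frac{B + r}{4} = \frac{B}{4} + \frac{r}{4}$)
$\frac{32397}{R{\left(-26,x{\left(-9,8 \right)} \right)}} - \frac{17966}{U{\left(202,145 \right)}} = \frac{32397}{\frac{\frac{1}{3} \frac{1}{-12 + 8} \left(-323 + 27 \cdot 8\right)}{4} + \frac{1}{4} \left(-26\right)} - \frac{17966}{1015} = \frac{32397}{\frac{\frac{1}{3} \frac{1}{-4} \left(-323 + 216\right)}{4} - \frac{13}{2}} - \frac{17966}{1015} = \frac{32397}{\frac{\frac{1}{3} \left(- \frac{1}{4}\right) \left(-107\right)}{4} - \frac{13}{2}} - \frac{17966}{1015} = \frac{32397}{\frac{1}{4} \cdot \frac{107}{12} - \frac{13}{2}} - \frac{17966}{1015} = \frac{32397}{\frac{107}{48} - \frac{13}{2}} - \frac{17966}{1015} = \frac{32397}{- \frac{205}{48}} - \frac{17966}{1015} = 32397 \left(- \frac{48}{205}\right) - \frac{17966}{1015} = - \frac{1555056}{205} - \frac{17966}{1015} = - \frac{316412974}{41615}$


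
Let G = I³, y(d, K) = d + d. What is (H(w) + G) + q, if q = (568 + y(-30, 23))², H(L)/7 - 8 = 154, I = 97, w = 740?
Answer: 1171871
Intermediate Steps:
y(d, K) = 2*d
H(L) = 1134 (H(L) = 56 + 7*154 = 56 + 1078 = 1134)
q = 258064 (q = (568 + 2*(-30))² = (568 - 60)² = 508² = 258064)
G = 912673 (G = 97³ = 912673)
(H(w) + G) + q = (1134 + 912673) + 258064 = 913807 + 258064 = 1171871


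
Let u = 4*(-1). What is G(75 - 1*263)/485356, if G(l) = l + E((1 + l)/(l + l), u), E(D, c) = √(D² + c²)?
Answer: -47/121339 + √2296985/182493856 ≈ -0.00037904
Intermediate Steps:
u = -4
G(l) = l + √(16 + (1 + l)²/(4*l²)) (G(l) = l + √(((1 + l)/(l + l))² + (-4)²) = l + √(((1 + l)/((2*l)))² + 16) = l + √(((1 + l)*(1/(2*l)))² + 16) = l + √(((1 + l)/(2*l))² + 16) = l + √((1 + l)²/(4*l²) + 16) = l + √(16 + (1 + l)²/(4*l²)))
G(75 - 1*263)/485356 = ((75 - 1*263) + √(65 + (75 - 1*263)⁻² + 2/(75 - 1*263))/2)/485356 = ((75 - 263) + √(65 + (75 - 263)⁻² + 2/(75 - 263))/2)*(1/485356) = (-188 + √(65 + (-188)⁻² + 2/(-188))/2)*(1/485356) = (-188 + √(65 + 1/35344 + 2*(-1/188))/2)*(1/485356) = (-188 + √(65 + 1/35344 - 1/94)/2)*(1/485356) = (-188 + √(2296985/35344)/2)*(1/485356) = (-188 + (√2296985/188)/2)*(1/485356) = (-188 + √2296985/376)*(1/485356) = -47/121339 + √2296985/182493856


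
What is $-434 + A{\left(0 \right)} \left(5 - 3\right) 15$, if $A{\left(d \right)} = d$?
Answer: $-434$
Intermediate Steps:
$-434 + A{\left(0 \right)} \left(5 - 3\right) 15 = -434 + 0 \left(5 - 3\right) 15 = -434 + 0 \cdot 2 \cdot 15 = -434 + 0 \cdot 30 = -434 + 0 = -434$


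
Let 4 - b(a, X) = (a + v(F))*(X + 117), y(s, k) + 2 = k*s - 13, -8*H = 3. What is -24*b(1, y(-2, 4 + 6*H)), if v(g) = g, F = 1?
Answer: 4632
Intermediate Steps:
H = -3/8 (H = -⅛*3 = -3/8 ≈ -0.37500)
y(s, k) = -15 + k*s (y(s, k) = -2 + (k*s - 13) = -2 + (-13 + k*s) = -15 + k*s)
b(a, X) = 4 - (1 + a)*(117 + X) (b(a, X) = 4 - (a + 1)*(X + 117) = 4 - (1 + a)*(117 + X))
-24*b(1, y(-2, 4 + 6*H)) = -24*(-113 - (-15 + (4 + 6*(-3/8))*(-2)) - 117*1 - 1*(-15 + (4 + 6*(-3/8))*(-2))*1) = -24*(-113 - (-15 + (4 - 9/4)*(-2)) - 117 - 1*(-15 + (4 - 9/4)*(-2))*1) = -24*(-113 - (-15 + (7/4)*(-2)) - 117 - 1*(-15 + (7/4)*(-2))*1) = -24*(-113 - (-15 - 7/2) - 117 - 1*(-15 - 7/2)*1) = -24*(-113 - 1*(-37/2) - 117 - 1*(-37/2)*1) = -24*(-113 + 37/2 - 117 + 37/2) = -24*(-193) = 4632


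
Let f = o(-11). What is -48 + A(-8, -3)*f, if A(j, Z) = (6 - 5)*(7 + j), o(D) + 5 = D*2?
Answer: -21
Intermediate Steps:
o(D) = -5 + 2*D (o(D) = -5 + D*2 = -5 + 2*D)
f = -27 (f = -5 + 2*(-11) = -5 - 22 = -27)
A(j, Z) = 7 + j (A(j, Z) = 1*(7 + j) = 7 + j)
-48 + A(-8, -3)*f = -48 + (7 - 8)*(-27) = -48 - 1*(-27) = -48 + 27 = -21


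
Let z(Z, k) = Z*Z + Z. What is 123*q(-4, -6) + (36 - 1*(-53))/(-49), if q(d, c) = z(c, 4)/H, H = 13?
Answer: 179653/637 ≈ 282.03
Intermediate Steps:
z(Z, k) = Z + Z**2 (z(Z, k) = Z**2 + Z = Z + Z**2)
q(d, c) = c*(1 + c)/13 (q(d, c) = (c*(1 + c))/13 = (c*(1 + c))*(1/13) = c*(1 + c)/13)
123*q(-4, -6) + (36 - 1*(-53))/(-49) = 123*((1/13)*(-6)*(1 - 6)) + (36 - 1*(-53))/(-49) = 123*((1/13)*(-6)*(-5)) + (36 + 53)*(-1/49) = 123*(30/13) + 89*(-1/49) = 3690/13 - 89/49 = 179653/637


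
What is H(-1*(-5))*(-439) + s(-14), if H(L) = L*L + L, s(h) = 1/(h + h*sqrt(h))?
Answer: (-13170*sqrt(14) + 184381*I/14)/(sqrt(14) - I) ≈ -13170.0 + 0.017817*I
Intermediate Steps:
s(h) = 1/(h + h**(3/2))
H(L) = L + L**2 (H(L) = L**2 + L = L + L**2)
H(-1*(-5))*(-439) + s(-14) = ((-1*(-5))*(1 - 1*(-5)))*(-439) + 1/(-14 + (-14)**(3/2)) = (5*(1 + 5))*(-439) + 1/(-14 - 14*I*sqrt(14)) = (5*6)*(-439) + 1/(-14 - 14*I*sqrt(14)) = 30*(-439) + 1/(-14 - 14*I*sqrt(14)) = -13170 + 1/(-14 - 14*I*sqrt(14))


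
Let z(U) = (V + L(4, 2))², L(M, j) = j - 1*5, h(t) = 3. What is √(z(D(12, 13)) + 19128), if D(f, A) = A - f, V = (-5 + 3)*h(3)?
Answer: √19209 ≈ 138.60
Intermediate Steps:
L(M, j) = -5 + j (L(M, j) = j - 5 = -5 + j)
V = -6 (V = (-5 + 3)*3 = -2*3 = -6)
z(U) = 81 (z(U) = (-6 + (-5 + 2))² = (-6 - 3)² = (-9)² = 81)
√(z(D(12, 13)) + 19128) = √(81 + 19128) = √19209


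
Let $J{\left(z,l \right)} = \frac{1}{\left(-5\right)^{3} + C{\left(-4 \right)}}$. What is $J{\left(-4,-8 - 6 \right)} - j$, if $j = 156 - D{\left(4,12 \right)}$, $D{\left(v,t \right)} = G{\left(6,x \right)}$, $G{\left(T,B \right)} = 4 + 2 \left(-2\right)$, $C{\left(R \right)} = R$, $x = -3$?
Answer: $- \frac{20125}{129} \approx -156.01$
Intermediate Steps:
$G{\left(T,B \right)} = 0$ ($G{\left(T,B \right)} = 4 - 4 = 0$)
$D{\left(v,t \right)} = 0$
$J{\left(z,l \right)} = - \frac{1}{129}$ ($J{\left(z,l \right)} = \frac{1}{\left(-5\right)^{3} - 4} = \frac{1}{-125 - 4} = \frac{1}{-129} = - \frac{1}{129}$)
$j = 156$ ($j = 156 - 0 = 156 + 0 = 156$)
$J{\left(-4,-8 - 6 \right)} - j = - \frac{1}{129} - 156 = - \frac{20125}{129}$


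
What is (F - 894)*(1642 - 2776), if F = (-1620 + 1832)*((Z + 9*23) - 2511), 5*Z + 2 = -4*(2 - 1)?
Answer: 2776011588/5 ≈ 5.5520e+8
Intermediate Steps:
Z = -6/5 (Z = -2/5 + (-4*(2 - 1))/5 = -2/5 + (-4*1)/5 = -2/5 + (1/5)*(-4) = -2/5 - 4/5 = -6/5 ≈ -1.2000)
F = -2443512/5 (F = (-1620 + 1832)*((-6/5 + 9*23) - 2511) = 212*((-6/5 + 207) - 2511) = 212*(1029/5 - 2511) = 212*(-11526/5) = -2443512/5 ≈ -4.8870e+5)
(F - 894)*(1642 - 2776) = (-2443512/5 - 894)*(1642 - 2776) = -2447982/5*(-1134) = 2776011588/5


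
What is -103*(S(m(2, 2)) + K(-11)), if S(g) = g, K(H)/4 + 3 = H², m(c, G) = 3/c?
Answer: -97541/2 ≈ -48771.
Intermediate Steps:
K(H) = -12 + 4*H²
-103*(S(m(2, 2)) + K(-11)) = -103*(3/2 + (-12 + 4*(-11)²)) = -103*(3*(½) + (-12 + 4*121)) = -103*(3/2 + (-12 + 484)) = -103*(3/2 + 472) = -103*947/2 = -97541/2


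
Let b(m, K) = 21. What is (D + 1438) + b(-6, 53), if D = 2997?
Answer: 4456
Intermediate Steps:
(D + 1438) + b(-6, 53) = (2997 + 1438) + 21 = 4435 + 21 = 4456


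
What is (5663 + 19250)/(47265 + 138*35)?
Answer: 24913/52095 ≈ 0.47822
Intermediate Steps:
(5663 + 19250)/(47265 + 138*35) = 24913/(47265 + 4830) = 24913/52095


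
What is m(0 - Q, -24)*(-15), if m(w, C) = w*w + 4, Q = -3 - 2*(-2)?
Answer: -75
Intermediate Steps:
Q = 1 (Q = -3 + 4 = 1)
m(w, C) = 4 + w**2 (m(w, C) = w**2 + 4 = 4 + w**2)
m(0 - Q, -24)*(-15) = (4 + (0 - 1*1)**2)*(-15) = (4 + (0 - 1)**2)*(-15) = (4 + (-1)**2)*(-15) = (4 + 1)*(-15) = 5*(-15) = -75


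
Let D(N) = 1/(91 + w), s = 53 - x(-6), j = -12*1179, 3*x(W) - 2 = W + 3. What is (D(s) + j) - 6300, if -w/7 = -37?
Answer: -7156799/350 ≈ -20448.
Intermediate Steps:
x(W) = 5/3 + W/3 (x(W) = ⅔ + (W + 3)/3 = ⅔ + (3 + W)/3 = ⅔ + (1 + W/3) = 5/3 + W/3)
j = -14148
w = 259 (w = -7*(-37) = 259)
s = 160/3 (s = 53 - (5/3 + (⅓)*(-6)) = 53 - (5/3 - 2) = 53 - 1*(-⅓) = 53 + ⅓ = 160/3 ≈ 53.333)
D(N) = 1/350 (D(N) = 1/(91 + 259) = 1/350)
(D(s) + j) - 6300 = (1/350 - 14148) - 6300 = -4951799/350 - 6300 = -7156799/350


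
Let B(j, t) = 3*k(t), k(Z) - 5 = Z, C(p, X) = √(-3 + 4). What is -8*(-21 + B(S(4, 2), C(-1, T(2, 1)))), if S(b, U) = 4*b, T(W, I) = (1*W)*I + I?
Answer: 24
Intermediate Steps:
T(W, I) = I + I*W (T(W, I) = W*I + I = I*W + I = I + I*W)
C(p, X) = 1 (C(p, X) = √1 = 1)
k(Z) = 5 + Z
B(j, t) = 15 + 3*t (B(j, t) = 3*(5 + t) = 15 + 3*t)
-8*(-21 + B(S(4, 2), C(-1, T(2, 1)))) = -8*(-21 + (15 + 3*1)) = -8*(-21 + (15 + 3)) = -8*(-21 + 18) = -8*(-3) = 24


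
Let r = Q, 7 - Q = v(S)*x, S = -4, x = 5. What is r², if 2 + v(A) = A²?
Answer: 3969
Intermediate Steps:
v(A) = -2 + A²
Q = -63 (Q = 7 - (-2 + (-4)²)*5 = 7 - (-2 + 16)*5 = 7 - 14*5 = 7 - 1*70 = 7 - 70 = -63)
r = -63
r² = (-63)² = 3969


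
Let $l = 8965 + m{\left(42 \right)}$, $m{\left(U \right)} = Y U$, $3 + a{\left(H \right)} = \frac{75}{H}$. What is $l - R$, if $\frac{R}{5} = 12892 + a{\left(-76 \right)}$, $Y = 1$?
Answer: $- \frac{4212913}{76} \approx -55433.0$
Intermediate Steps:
$a{\left(H \right)} = -3 + \frac{75}{H}$
$m{\left(U \right)} = U$ ($m{\left(U \right)} = 1 U = U$)
$l = 9007$ ($l = 8965 + 42 = 9007$)
$R = \frac{4897445}{76}$ ($R = 5 \left(12892 - \left(3 - \frac{75}{-76}\right)\right) = 5 \left(12892 + \left(-3 + 75 \left(- \frac{1}{76}\right)\right)\right) = 5 \left(12892 - \frac{303}{76}\right) = 5 \cdot \frac{979489}{76} = \frac{4897445}{76} \approx 64440.0$)
$l - R = 9007 - \frac{4897445}{76} = - \frac{4212913}{76}$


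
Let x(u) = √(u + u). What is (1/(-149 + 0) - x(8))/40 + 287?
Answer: 1709923/5960 ≈ 286.90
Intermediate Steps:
x(u) = √2*√u (x(u) = √(2*u) = √2*√u)
(1/(-149 + 0) - x(8))/40 + 287 = (1/(-149 + 0) - √2*√8)/40 + 287 = (1/(-149) - √2*2*√2)*(1/40) + 287 = (-1/149 - 1*4)*(1/40) + 287 = (-1/149 - 4)*(1/40) + 287 = -597/149*1/40 + 287 = -597/5960 + 287 = 1709923/5960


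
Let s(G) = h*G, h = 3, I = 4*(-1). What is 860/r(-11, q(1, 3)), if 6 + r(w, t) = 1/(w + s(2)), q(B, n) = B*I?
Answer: -4300/31 ≈ -138.71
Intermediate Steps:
I = -4
s(G) = 3*G
q(B, n) = -4*B (q(B, n) = B*(-4) = -4*B)
r(w, t) = -6 + 1/(6 + w) (r(w, t) = -6 + 1/(w + 3*2) = -6 + 1/(w + 6) = -6 + 1/(6 + w))
860/r(-11, q(1, 3)) = 860/(((-35 - 6*(-11))/(6 - 11))) = 860/(((-35 + 66)/(-5))) = 860/((-1/5*31)) = 860/(-31/5) = 860*(-5/31) = -4300/31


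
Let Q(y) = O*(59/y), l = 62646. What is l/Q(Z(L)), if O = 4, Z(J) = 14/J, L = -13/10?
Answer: -2192610/767 ≈ -2858.7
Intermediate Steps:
L = -13/10 (L = -13*1/10 = -13/10 ≈ -1.3000)
Q(y) = 236/y (Q(y) = 4*(59/y) = 236/y)
l/Q(Z(L)) = 62646/((236/((14/(-13/10))))) = 62646/((236/((14*(-10/13))))) = 62646/((236/(-140/13))) = 62646/((236*(-13/140))) = 62646/(-767/35) = 62646*(-35/767) = -2192610/767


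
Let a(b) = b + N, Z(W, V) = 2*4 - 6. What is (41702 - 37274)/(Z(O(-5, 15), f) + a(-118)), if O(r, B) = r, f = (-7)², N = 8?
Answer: -41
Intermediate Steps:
f = 49
Z(W, V) = 2 (Z(W, V) = 8 - 6 = 2)
a(b) = 8 + b (a(b) = b + 8 = 8 + b)
(41702 - 37274)/(Z(O(-5, 15), f) + a(-118)) = (41702 - 37274)/(2 + (8 - 118)) = 4428/(2 - 110) = 4428/(-108) = 4428*(-1/108) = -41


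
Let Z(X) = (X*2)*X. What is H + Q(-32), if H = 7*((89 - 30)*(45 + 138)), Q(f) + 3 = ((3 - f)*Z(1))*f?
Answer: 73336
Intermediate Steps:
Z(X) = 2*X² (Z(X) = (2*X)*X = 2*X²)
Q(f) = -3 + f*(6 - 2*f) (Q(f) = -3 + ((3 - f)*(2*1²))*f = -3 + ((3 - f)*(2*1))*f = -3 + ((3 - f)*2)*f = -3 + (6 - 2*f)*f = -3 + f*(6 - 2*f))
H = 75579 (H = 7*(59*183) = 7*10797 = 75579)
H + Q(-32) = 75579 + (-3 - 2*(-32)² + 6*(-32)) = 75579 + (-3 - 2*1024 - 192) = 75579 + (-3 - 2048 - 192) = 75579 - 2243 = 73336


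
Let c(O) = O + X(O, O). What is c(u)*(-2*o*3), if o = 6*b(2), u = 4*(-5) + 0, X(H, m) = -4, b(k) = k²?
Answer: 3456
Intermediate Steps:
u = -20 (u = -20 + 0 = -20)
o = 24 (o = 6*2² = 6*4 = 24)
c(O) = -4 + O (c(O) = O - 4 = -4 + O)
c(u)*(-2*o*3) = (-4 - 20)*(-2*24*3) = -(-1152)*3 = -24*(-144) = 3456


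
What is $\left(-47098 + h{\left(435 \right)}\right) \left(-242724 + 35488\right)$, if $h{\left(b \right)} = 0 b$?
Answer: $9760401128$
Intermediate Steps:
$h{\left(b \right)} = 0$
$\left(-47098 + h{\left(435 \right)}\right) \left(-242724 + 35488\right) = \left(-47098 + 0\right) \left(-242724 + 35488\right) = \left(-47098\right) \left(-207236\right) = 9760401128$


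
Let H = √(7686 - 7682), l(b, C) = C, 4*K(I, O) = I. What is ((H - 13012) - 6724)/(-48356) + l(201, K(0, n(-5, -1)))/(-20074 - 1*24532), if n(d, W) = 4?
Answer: 897/2198 ≈ 0.40810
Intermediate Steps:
K(I, O) = I/4
H = 2 (H = √4 = 2)
((H - 13012) - 6724)/(-48356) + l(201, K(0, n(-5, -1)))/(-20074 - 1*24532) = ((2 - 13012) - 6724)/(-48356) + ((¼)*0)/(-20074 - 1*24532) = (-13010 - 6724)*(-1/48356) + 0/(-20074 - 24532) = -19734*(-1/48356) + 0/(-44606) = 897/2198 + 0*(-1/44606) = 897/2198 + 0 = 897/2198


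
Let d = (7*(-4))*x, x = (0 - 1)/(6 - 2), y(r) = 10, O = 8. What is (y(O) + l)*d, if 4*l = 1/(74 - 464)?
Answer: 109193/1560 ≈ 69.995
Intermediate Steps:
x = -¼ (x = -1/4 = -1*¼ = -¼ ≈ -0.25000)
l = -1/1560 (l = 1/(4*(74 - 464)) = (¼)/(-390) = (¼)*(-1/390) = -1/1560 ≈ -0.00064103)
d = 7 (d = (7*(-4))*(-¼) = -28*(-¼) = 7)
(y(O) + l)*d = (10 - 1/1560)*7 = (15599/1560)*7 = 109193/1560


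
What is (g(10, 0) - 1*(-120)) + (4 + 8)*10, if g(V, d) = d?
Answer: 240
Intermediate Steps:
(g(10, 0) - 1*(-120)) + (4 + 8)*10 = (0 - 1*(-120)) + (4 + 8)*10 = (0 + 120) + 12*10 = 120 + 120 = 240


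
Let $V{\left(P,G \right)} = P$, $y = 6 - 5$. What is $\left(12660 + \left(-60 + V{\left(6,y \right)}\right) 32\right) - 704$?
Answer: $10228$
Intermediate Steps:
$y = 1$
$\left(12660 + \left(-60 + V{\left(6,y \right)}\right) 32\right) - 704 = \left(12660 + \left(-60 + 6\right) 32\right) - 704 = \left(12660 - 1728\right) - 704 = 10932 - 704 = 10228$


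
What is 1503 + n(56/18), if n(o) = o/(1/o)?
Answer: 122527/81 ≈ 1512.7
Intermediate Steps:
n(o) = o² (n(o) = o*o = o²)
1503 + n(56/18) = 1503 + (56/18)² = 1503 + (56*(1/18))² = 1503 + (28/9)² = 1503 + 784/81 = 122527/81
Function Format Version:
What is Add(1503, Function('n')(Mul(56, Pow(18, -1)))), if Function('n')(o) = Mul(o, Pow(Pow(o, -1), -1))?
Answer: Rational(122527, 81) ≈ 1512.7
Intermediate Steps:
Function('n')(o) = Pow(o, 2) (Function('n')(o) = Mul(o, o) = Pow(o, 2))
Add(1503, Function('n')(Mul(56, Pow(18, -1)))) = Add(1503, Pow(Mul(56, Pow(18, -1)), 2)) = Add(1503, Pow(Mul(56, Rational(1, 18)), 2)) = Add(1503, Pow(Rational(28, 9), 2)) = Add(1503, Rational(784, 81)) = Rational(122527, 81)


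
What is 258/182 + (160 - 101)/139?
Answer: 23300/12649 ≈ 1.8420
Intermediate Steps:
258/182 + (160 - 101)/139 = 258*(1/182) + 59*(1/139) = 129/91 + 59/139 = 23300/12649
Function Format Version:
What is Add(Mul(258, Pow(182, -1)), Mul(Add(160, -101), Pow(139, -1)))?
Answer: Rational(23300, 12649) ≈ 1.8420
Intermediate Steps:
Add(Mul(258, Pow(182, -1)), Mul(Add(160, -101), Pow(139, -1))) = Add(Mul(258, Rational(1, 182)), Mul(59, Rational(1, 139))) = Add(Rational(129, 91), Rational(59, 139)) = Rational(23300, 12649)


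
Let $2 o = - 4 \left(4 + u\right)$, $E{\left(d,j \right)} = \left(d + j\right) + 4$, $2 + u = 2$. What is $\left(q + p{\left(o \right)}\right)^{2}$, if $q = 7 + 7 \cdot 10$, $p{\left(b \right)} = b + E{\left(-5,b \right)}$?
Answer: $3600$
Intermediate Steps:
$u = 0$ ($u = -2 + 2 = 0$)
$E{\left(d,j \right)} = 4 + d + j$
$o = -8$ ($o = \frac{\left(-4\right) \left(4 + 0\right)}{2} = \frac{\left(-4\right) 4}{2} = \frac{1}{2} \left(-16\right) = -8$)
$p{\left(b \right)} = -1 + 2 b$ ($p{\left(b \right)} = b + \left(4 - 5 + b\right) = b + \left(-1 + b\right) = -1 + 2 b$)
$q = 77$ ($q = 7 + 70 = 77$)
$\left(q + p{\left(o \right)}\right)^{2} = \left(77 + \left(-1 + 2 \left(-8\right)\right)\right)^{2} = \left(77 - 17\right)^{2} = 60^{2} = 3600$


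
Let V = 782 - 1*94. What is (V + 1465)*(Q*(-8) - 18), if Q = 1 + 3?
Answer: -107650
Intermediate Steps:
Q = 4
V = 688 (V = 782 - 94 = 688)
(V + 1465)*(Q*(-8) - 18) = (688 + 1465)*(4*(-8) - 18) = 2153*(-32 - 18) = 2153*(-50) = -107650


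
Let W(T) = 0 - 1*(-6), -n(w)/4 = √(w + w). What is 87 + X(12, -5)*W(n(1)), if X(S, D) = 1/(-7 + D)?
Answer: 173/2 ≈ 86.500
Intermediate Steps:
n(w) = -4*√2*√w (n(w) = -4*√(w + w) = -4*√2*√w)
W(T) = 6 (W(T) = 0 + 6 = 6)
87 + X(12, -5)*W(n(1)) = 87 + 6/(-7 - 5) = 87 + 6/(-12) = 87 - 1/12*6 = 87 - ½ = 173/2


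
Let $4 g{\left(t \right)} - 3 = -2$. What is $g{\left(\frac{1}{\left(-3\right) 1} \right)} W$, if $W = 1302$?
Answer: $\frac{651}{2} \approx 325.5$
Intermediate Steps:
$g{\left(t \right)} = \frac{1}{4}$ ($g{\left(t \right)} = \frac{3}{4} + \frac{1}{4} \left(-2\right) = \frac{3}{4} - \frac{1}{2} = \frac{1}{4}$)
$g{\left(\frac{1}{\left(-3\right) 1} \right)} W = \frac{1}{4} \cdot 1302 = \frac{651}{2}$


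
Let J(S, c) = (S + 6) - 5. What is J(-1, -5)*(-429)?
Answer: 0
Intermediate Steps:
J(S, c) = 1 + S (J(S, c) = (6 + S) - 5 = 1 + S)
J(-1, -5)*(-429) = (1 - 1)*(-429) = 0*(-429) = 0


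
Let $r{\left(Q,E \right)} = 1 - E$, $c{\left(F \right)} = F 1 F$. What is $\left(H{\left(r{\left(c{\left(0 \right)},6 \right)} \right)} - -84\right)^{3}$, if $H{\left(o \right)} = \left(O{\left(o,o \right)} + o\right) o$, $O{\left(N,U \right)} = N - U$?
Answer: $1295029$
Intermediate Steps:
$c{\left(F \right)} = F^{2}$ ($c{\left(F \right)} = F F = F^{2}$)
$H{\left(o \right)} = o^{2}$ ($H{\left(o \right)} = \left(\left(o - o\right) + o\right) o = \left(0 + o\right) o = o o = o^{2}$)
$\left(H{\left(r{\left(c{\left(0 \right)},6 \right)} \right)} - -84\right)^{3} = \left(\left(1 - 6\right)^{2} - -84\right)^{3} = \left(\left(1 - 6\right)^{2} + 84\right)^{3} = \left(\left(-5\right)^{2} + 84\right)^{3} = \left(25 + 84\right)^{3} = 109^{3} = 1295029$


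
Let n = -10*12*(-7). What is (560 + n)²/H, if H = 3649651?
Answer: 1960000/3649651 ≈ 0.53704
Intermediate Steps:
n = 840 (n = -120*(-7) = 840)
(560 + n)²/H = (560 + 840)²/3649651 = 1400²*(1/3649651) = 1960000*(1/3649651) = 1960000/3649651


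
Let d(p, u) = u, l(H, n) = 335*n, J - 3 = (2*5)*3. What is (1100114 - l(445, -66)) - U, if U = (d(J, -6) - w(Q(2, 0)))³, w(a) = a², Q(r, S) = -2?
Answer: 1123224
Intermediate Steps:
J = 33 (J = 3 + (2*5)*3 = 3 + 10*3 = 3 + 30 = 33)
U = -1000 (U = (-6 - 1*(-2)²)³ = (-6 - 1*4)³ = (-6 - 4)³ = (-10)³ = -1000)
(1100114 - l(445, -66)) - U = (1100114 - 335*(-66)) - 1*(-1000) = (1100114 - 1*(-22110)) + 1000 = (1100114 + 22110) + 1000 = 1122224 + 1000 = 1123224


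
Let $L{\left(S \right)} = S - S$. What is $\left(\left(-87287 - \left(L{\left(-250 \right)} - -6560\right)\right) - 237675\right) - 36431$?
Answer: $-367953$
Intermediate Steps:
$L{\left(S \right)} = 0$
$\left(\left(-87287 - \left(L{\left(-250 \right)} - -6560\right)\right) - 237675\right) - 36431 = \left(\left(-87287 - \left(0 - -6560\right)\right) - 237675\right) - 36431 = \left(\left(-87287 - \left(0 + 6560\right)\right) - 237675\right) - 36431 = \left(\left(-87287 - 6560\right) - 237675\right) - 36431 = \left(-93847 - 237675\right) - 36431 = -331522 - 36431 = -367953$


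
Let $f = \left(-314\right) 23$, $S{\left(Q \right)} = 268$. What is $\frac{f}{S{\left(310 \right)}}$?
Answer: $- \frac{3611}{134} \approx -26.948$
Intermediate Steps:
$f = -7222$
$\frac{f}{S{\left(310 \right)}} = - \frac{7222}{268} = \left(-7222\right) \frac{1}{268} = - \frac{3611}{134}$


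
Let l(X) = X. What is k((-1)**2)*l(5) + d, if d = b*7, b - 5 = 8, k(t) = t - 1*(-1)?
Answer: 101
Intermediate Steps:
k(t) = 1 + t (k(t) = t + 1 = 1 + t)
b = 13 (b = 5 + 8 = 13)
d = 91 (d = 13*7 = 91)
k((-1)**2)*l(5) + d = (1 + (-1)**2)*5 + 91 = (1 + 1)*5 + 91 = 2*5 + 91 = 10 + 91 = 101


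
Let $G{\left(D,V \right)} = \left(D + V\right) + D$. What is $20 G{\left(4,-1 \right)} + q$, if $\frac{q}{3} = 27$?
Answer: $221$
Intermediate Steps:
$G{\left(D,V \right)} = V + 2 D$
$q = 81$ ($q = 3 \cdot 27 = 81$)
$20 G{\left(4,-1 \right)} + q = 20 \left(-1 + 2 \cdot 4\right) + 81 = 20 \left(-1 + 8\right) + 81 = 20 \cdot 7 + 81 = 140 + 81 = 221$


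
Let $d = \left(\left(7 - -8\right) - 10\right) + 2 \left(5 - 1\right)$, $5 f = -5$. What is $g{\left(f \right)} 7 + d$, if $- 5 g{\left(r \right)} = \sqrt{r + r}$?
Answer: $13 - \frac{7 i \sqrt{2}}{5} \approx 13.0 - 1.9799 i$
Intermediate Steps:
$f = -1$ ($f = \frac{1}{5} \left(-5\right) = -1$)
$g{\left(r \right)} = - \frac{\sqrt{2} \sqrt{r}}{5}$ ($g{\left(r \right)} = - \frac{\sqrt{r + r}}{5} = - \frac{\sqrt{2 r}}{5} = - \frac{\sqrt{2} \sqrt{r}}{5}$)
$d = 13$ ($d = \left(\left(7 + 8\right) - 10\right) + 2 \cdot 4 = \left(15 - 10\right) + 8 = 5 + 8 = 13$)
$g{\left(f \right)} 7 + d = - \frac{\sqrt{2} \sqrt{-1}}{5} \cdot 7 + 13 = - \frac{\sqrt{2} i}{5} \cdot 7 + 13 = - \frac{i \sqrt{2}}{5} \cdot 7 + 13 = - \frac{7 i \sqrt{2}}{5} + 13 = 13 - \frac{7 i \sqrt{2}}{5}$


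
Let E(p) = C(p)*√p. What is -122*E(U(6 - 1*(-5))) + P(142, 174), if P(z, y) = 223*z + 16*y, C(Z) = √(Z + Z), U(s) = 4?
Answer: 34450 - 488*√2 ≈ 33760.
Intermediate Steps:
C(Z) = √2*√Z (C(Z) = √(2*Z) = √2*√Z)
P(z, y) = 16*y + 223*z
E(p) = p*√2 (E(p) = (√2*√p)*√p = p*√2)
-122*E(U(6 - 1*(-5))) + P(142, 174) = -488*√2 + (16*174 + 223*142) = -488*√2 + (2784 + 31666) = -488*√2 + 34450 = 34450 - 488*√2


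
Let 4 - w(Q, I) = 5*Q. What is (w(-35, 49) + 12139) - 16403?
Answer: -4085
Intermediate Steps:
w(Q, I) = 4 - 5*Q
(w(-35, 49) + 12139) - 16403 = ((4 - 5*(-35)) + 12139) - 16403 = ((4 + 175) + 12139) - 16403 = (179 + 12139) - 16403 = 12318 - 16403 = -4085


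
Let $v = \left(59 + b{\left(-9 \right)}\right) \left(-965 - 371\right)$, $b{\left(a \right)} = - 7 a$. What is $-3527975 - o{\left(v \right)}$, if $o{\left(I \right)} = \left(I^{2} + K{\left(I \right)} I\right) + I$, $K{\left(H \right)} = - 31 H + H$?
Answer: $770422004873$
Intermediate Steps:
$K{\left(H \right)} = - 30 H$
$v = -162992$ ($v = \left(59 - -63\right) \left(-965 - 371\right) = \left(59 + 63\right) \left(-1336\right) = 122 \left(-1336\right) = -162992$)
$o{\left(I \right)} = I - 29 I^{2}$ ($o{\left(I \right)} = \left(I^{2} + - 30 I I\right) + I = \left(I^{2} - 30 I^{2}\right) + I = - 29 I^{2} + I = I - 29 I^{2}$)
$-3527975 - o{\left(v \right)} = -3527975 - - 162992 \left(1 - -4726768\right) = -3527975 - - 162992 \left(1 + 4726768\right) = -3527975 - \left(-162992\right) 4726769 = -3527975 - -770425532848 = -3527975 + 770425532848 = 770422004873$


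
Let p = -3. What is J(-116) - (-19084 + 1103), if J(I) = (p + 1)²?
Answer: 17985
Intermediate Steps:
J(I) = 4 (J(I) = (-3 + 1)² = (-2)² = 4)
J(-116) - (-19084 + 1103) = 4 - (-19084 + 1103) = 4 - 1*(-17981) = 4 + 17981 = 17985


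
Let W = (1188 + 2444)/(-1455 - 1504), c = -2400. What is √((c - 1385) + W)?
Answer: I*√33150999673/2959 ≈ 61.532*I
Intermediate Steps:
W = -3632/2959 (W = 3632/(-2959) = 3632*(-1/2959) = -3632/2959 ≈ -1.2274)
√((c - 1385) + W) = √((-2400 - 1385) - 3632/2959) = √(-3785 - 3632/2959) = √(-11203447/2959) = I*√33150999673/2959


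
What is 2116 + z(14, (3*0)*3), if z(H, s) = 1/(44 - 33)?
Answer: 23277/11 ≈ 2116.1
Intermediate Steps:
z(H, s) = 1/11
2116 + z(14, (3*0)*3) = 2116 + 1/11 = 23277/11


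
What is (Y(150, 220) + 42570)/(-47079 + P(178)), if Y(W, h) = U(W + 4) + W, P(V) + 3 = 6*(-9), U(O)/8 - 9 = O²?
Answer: -29065/5892 ≈ -4.9330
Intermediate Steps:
U(O) = 72 + 8*O²
P(V) = -57 (P(V) = -3 + 6*(-9) = -3 - 54 = -57)
Y(W, h) = 72 + W + 8*(4 + W)² (Y(W, h) = (72 + 8*(W + 4)²) + W = (72 + 8*(4 + W)²) + W = 72 + W + 8*(4 + W)²)
(Y(150, 220) + 42570)/(-47079 + P(178)) = ((72 + 150 + 8*(4 + 150)²) + 42570)/(-47079 - 57) = ((72 + 150 + 8*154²) + 42570)/(-47136) = ((72 + 150 + 8*23716) + 42570)*(-1/47136) = ((72 + 150 + 189728) + 42570)*(-1/47136) = (189950 + 42570)*(-1/47136) = 232520*(-1/47136) = -29065/5892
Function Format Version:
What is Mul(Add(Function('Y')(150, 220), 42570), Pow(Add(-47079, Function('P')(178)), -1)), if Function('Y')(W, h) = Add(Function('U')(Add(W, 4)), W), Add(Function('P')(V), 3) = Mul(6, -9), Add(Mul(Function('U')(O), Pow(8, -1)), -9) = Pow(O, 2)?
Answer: Rational(-29065, 5892) ≈ -4.9330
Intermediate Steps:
Function('U')(O) = Add(72, Mul(8, Pow(O, 2)))
Function('P')(V) = -57 (Function('P')(V) = Add(-3, Mul(6, -9)) = Add(-3, -54) = -57)
Function('Y')(W, h) = Add(72, W, Mul(8, Pow(Add(4, W), 2))) (Function('Y')(W, h) = Add(Add(72, Mul(8, Pow(Add(W, 4), 2))), W) = Add(Add(72, Mul(8, Pow(Add(4, W), 2))), W) = Add(72, W, Mul(8, Pow(Add(4, W), 2))))
Mul(Add(Function('Y')(150, 220), 42570), Pow(Add(-47079, Function('P')(178)), -1)) = Mul(Add(Add(72, 150, Mul(8, Pow(Add(4, 150), 2))), 42570), Pow(Add(-47079, -57), -1)) = Mul(Add(Add(72, 150, Mul(8, Pow(154, 2))), 42570), Pow(-47136, -1)) = Mul(Add(Add(72, 150, Mul(8, 23716)), 42570), Rational(-1, 47136)) = Mul(Add(Add(72, 150, 189728), 42570), Rational(-1, 47136)) = Mul(Add(189950, 42570), Rational(-1, 47136)) = Mul(232520, Rational(-1, 47136)) = Rational(-29065, 5892)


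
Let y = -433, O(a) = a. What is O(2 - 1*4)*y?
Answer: 866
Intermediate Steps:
O(2 - 1*4)*y = (2 - 1*4)*(-433) = (2 - 4)*(-433) = -2*(-433) = 866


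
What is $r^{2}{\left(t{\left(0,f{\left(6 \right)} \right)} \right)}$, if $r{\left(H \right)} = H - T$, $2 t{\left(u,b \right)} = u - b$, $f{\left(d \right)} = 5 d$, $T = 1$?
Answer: $256$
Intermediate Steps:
$t{\left(u,b \right)} = \frac{u}{2} - \frac{b}{2}$ ($t{\left(u,b \right)} = \frac{u - b}{2} = \frac{u}{2} - \frac{b}{2}$)
$r{\left(H \right)} = -1 + H$ ($r{\left(H \right)} = H - 1 = -1 + H$)
$r^{2}{\left(t{\left(0,f{\left(6 \right)} \right)} \right)} = \left(-1 + \left(\frac{1}{2} \cdot 0 - \frac{5 \cdot 6}{2}\right)\right)^{2} = \left(-1 + \left(0 - 15\right)\right)^{2} = \left(-1 - 15\right)^{2} = \left(-16\right)^{2} = 256$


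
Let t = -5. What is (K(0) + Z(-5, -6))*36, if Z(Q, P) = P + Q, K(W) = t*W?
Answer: -396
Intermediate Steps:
K(W) = -5*W
(K(0) + Z(-5, -6))*36 = (-5*0 + (-6 - 5))*36 = (0 - 11)*36 = -11*36 = -396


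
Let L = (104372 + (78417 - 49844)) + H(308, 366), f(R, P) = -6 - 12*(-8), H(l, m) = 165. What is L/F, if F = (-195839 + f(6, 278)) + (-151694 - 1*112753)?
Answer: -66555/230098 ≈ -0.28925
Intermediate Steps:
f(R, P) = 90 (f(R, P) = -6 + 96 = 90)
L = 133110 (L = (104372 + (78417 - 49844)) + 165 = (104372 + 28573) + 165 = 132945 + 165 = 133110)
F = -460196 (F = (-195839 + 90) + (-151694 - 1*112753) = -195749 + (-151694 - 112753) = -195749 - 264447 = -460196)
L/F = 133110/(-460196) = 133110*(-1/460196) = -66555/230098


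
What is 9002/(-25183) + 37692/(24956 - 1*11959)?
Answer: 832198642/327303451 ≈ 2.5426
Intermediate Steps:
9002/(-25183) + 37692/(24956 - 1*11959) = 9002*(-1/25183) + 37692/(24956 - 11959) = -9002/25183 + 37692/12997 = 832198642/327303451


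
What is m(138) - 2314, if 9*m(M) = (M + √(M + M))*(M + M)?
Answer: 1918 + 184*√69/3 ≈ 2427.5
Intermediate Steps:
m(M) = 2*M*(M + √2*√M)/9 (m(M) = ((M + √(M + M))*(M + M))/9 = ((M + √(2*M))*(2*M))/9 = ((M + √2*√M)*(2*M))/9 = (2*M*(M + √2*√M))/9 = 2*M*(M + √2*√M)/9)
m(138) - 2314 = ((2/9)*138² + 2*√2*138^(3/2)/9) - 2314 = ((2/9)*19044 + 2*√2*(138*√138)/9) - 2314 = (4232 + 184*√69/3) - 2314 = 1918 + 184*√69/3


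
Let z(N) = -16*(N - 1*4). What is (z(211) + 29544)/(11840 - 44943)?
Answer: -26232/33103 ≈ -0.79244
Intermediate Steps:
z(N) = 64 - 16*N (z(N) = -16*(N - 4) = -16*(-4 + N) = 64 - 16*N)
(z(211) + 29544)/(11840 - 44943) = ((64 - 16*211) + 29544)/(11840 - 44943) = ((64 - 3376) + 29544)/(-33103) = (-3312 + 29544)*(-1/33103) = 26232*(-1/33103) = -26232/33103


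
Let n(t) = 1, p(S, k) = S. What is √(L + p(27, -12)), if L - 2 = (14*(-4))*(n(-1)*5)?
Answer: I*√251 ≈ 15.843*I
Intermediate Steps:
L = -278 (L = 2 + (14*(-4))*(1*5) = 2 - 56*5 = 2 - 280 = -278)
√(L + p(27, -12)) = √(-278 + 27) = √(-251) = I*√251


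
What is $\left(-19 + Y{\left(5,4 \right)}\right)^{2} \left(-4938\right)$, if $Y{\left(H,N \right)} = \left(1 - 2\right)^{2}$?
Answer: $-1599912$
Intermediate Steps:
$Y{\left(H,N \right)} = 1$ ($Y{\left(H,N \right)} = \left(-1\right)^{2} = 1$)
$\left(-19 + Y{\left(5,4 \right)}\right)^{2} \left(-4938\right) = \left(-19 + 1\right)^{2} \left(-4938\right) = \left(-18\right)^{2} \left(-4938\right) = 324 \left(-4938\right) = -1599912$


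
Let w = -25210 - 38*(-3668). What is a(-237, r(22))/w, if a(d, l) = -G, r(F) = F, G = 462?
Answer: -77/19029 ≈ -0.0040465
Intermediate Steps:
a(d, l) = -462 (a(d, l) = -1*462 = -462)
w = 114174 (w = -25210 - 1*(-139384) = -25210 + 139384 = 114174)
a(-237, r(22))/w = -462/114174 = -462*1/114174 = -77/19029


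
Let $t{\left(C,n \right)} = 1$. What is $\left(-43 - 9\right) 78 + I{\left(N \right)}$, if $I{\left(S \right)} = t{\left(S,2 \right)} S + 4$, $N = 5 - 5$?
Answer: $-4052$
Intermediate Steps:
$N = 0$
$I{\left(S \right)} = 4 + S$ ($I{\left(S \right)} = 1 S + 4 = S + 4 = 4 + S$)
$\left(-43 - 9\right) 78 + I{\left(N \right)} = \left(-43 - 9\right) 78 + \left(4 + 0\right) = \left(-43 - 9\right) 78 + 4 = \left(-52\right) 78 + 4 = -4056 + 4 = -4052$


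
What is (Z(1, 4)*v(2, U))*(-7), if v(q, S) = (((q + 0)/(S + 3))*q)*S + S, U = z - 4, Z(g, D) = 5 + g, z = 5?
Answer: -84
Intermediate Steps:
U = 1 (U = 5 - 4 = 1)
v(q, S) = S + S*q²/(3 + S) (v(q, S) = ((q/(3 + S))*q)*S + S = (q²/(3 + S))*S + S = S*q²/(3 + S) + S = S + S*q²/(3 + S))
(Z(1, 4)*v(2, U))*(-7) = ((5 + 1)*(1*(3 + 1 + 2²)/(3 + 1)))*(-7) = (6*(1*(3 + 1 + 4)/4))*(-7) = (6*(1*(¼)*8))*(-7) = (6*2)*(-7) = 12*(-7) = -84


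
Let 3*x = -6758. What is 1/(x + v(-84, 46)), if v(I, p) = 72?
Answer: -3/6542 ≈ -0.00045858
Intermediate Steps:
x = -6758/3 (x = (1/3)*(-6758) = -6758/3 ≈ -2252.7)
1/(x + v(-84, 46)) = 1/(-6758/3 + 72) = 1/(-6542/3) = -3/6542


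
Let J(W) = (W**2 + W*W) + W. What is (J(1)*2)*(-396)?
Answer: -2376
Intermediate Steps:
J(W) = W + 2*W**2 (J(W) = (W**2 + W**2) + W = 2*W**2 + W = W + 2*W**2)
(J(1)*2)*(-396) = ((1*(1 + 2*1))*2)*(-396) = ((1*(1 + 2))*2)*(-396) = ((1*3)*2)*(-396) = (3*2)*(-396) = 6*(-396) = -2376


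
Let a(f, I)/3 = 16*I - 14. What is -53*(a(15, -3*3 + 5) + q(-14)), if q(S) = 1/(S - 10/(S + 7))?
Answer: 1091747/88 ≈ 12406.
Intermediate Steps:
a(f, I) = -42 + 48*I (a(f, I) = 3*(16*I - 14) = 3*(-14 + 16*I) = -42 + 48*I)
q(S) = 1/(S - 10/(7 + S))
-53*(a(15, -3*3 + 5) + q(-14)) = -53*((-42 + 48*(-3*3 + 5)) + (7 - 14)/(-10 + (-14)**2 + 7*(-14))) = -53*((-42 + 48*(-9 + 5)) - 7/(-10 + 196 - 98)) = -53*((-42 + 48*(-4)) - 7/88) = -53*((-42 - 192) + (1/88)*(-7)) = -53*(-234 - 7/88) = -53*(-20599/88) = 1091747/88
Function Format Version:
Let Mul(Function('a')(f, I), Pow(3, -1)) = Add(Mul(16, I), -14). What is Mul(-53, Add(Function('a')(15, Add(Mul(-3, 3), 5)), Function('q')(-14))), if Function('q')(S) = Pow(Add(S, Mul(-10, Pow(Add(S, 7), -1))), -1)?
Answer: Rational(1091747, 88) ≈ 12406.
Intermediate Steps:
Function('a')(f, I) = Add(-42, Mul(48, I)) (Function('a')(f, I) = Mul(3, Add(Mul(16, I), -14)) = Mul(3, Add(-14, Mul(16, I))) = Add(-42, Mul(48, I)))
Function('q')(S) = Pow(Add(S, Mul(-10, Pow(Add(7, S), -1))), -1)
Mul(-53, Add(Function('a')(15, Add(Mul(-3, 3), 5)), Function('q')(-14))) = Mul(-53, Add(Add(-42, Mul(48, Add(Mul(-3, 3), 5))), Mul(Pow(Add(-10, Pow(-14, 2), Mul(7, -14)), -1), Add(7, -14)))) = Mul(-53, Add(Add(-42, Mul(48, Add(-9, 5))), Mul(Pow(Add(-10, 196, -98), -1), -7))) = Mul(-53, Add(Add(-42, Mul(48, -4)), Mul(Pow(88, -1), -7))) = Mul(-53, Add(Add(-42, -192), Mul(Rational(1, 88), -7))) = Mul(-53, Add(-234, Rational(-7, 88))) = Mul(-53, Rational(-20599, 88)) = Rational(1091747, 88)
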